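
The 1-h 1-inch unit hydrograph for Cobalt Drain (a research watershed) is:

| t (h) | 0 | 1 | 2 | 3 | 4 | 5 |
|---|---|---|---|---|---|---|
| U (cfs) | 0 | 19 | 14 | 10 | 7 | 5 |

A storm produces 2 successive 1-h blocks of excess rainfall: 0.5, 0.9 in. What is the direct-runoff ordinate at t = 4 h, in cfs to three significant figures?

By discrete convolution, Q_j = Σ (P_i / 1 in) · U_{j−i}.
At t = 4 h (j=4): Q = (0.5/1)·7 + (0.9/1)·10 = 12.5 cfs.

Q ≈ 12.5 cfs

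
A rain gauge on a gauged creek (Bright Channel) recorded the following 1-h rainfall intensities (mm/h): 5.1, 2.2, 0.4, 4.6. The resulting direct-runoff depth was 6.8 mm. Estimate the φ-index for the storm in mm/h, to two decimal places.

Only the 3 blocks with intensity above φ contribute runoff: 5.1, 2.2, 4.6 mm/h.
Σ(I−φ)·Δt = d  ⇒  (5.1+2.2+4.6 − 3φ)·1 = 6.8
φ = (11.90 − 6.8/1) / 3 = 1.70 mm/h.

φ ≈ 1.70 mm/h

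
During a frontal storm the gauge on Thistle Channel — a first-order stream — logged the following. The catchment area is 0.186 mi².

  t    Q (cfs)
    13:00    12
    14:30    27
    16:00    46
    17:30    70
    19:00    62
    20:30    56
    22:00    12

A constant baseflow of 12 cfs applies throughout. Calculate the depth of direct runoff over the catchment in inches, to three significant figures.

Direct runoff: 0.0, 15.0, 34.0, 58.0, 50.0, 44.0, 0.0 cfs; ΣQ_DR = 201.0 cfs.
V = ΣQ_DR · Δt = 201.0 × 5400 s = 1.085 × 10^6 ft³.
Over A = 0.186 mi², depth = V / A = 2.51 in.

d ≈ 2.51 in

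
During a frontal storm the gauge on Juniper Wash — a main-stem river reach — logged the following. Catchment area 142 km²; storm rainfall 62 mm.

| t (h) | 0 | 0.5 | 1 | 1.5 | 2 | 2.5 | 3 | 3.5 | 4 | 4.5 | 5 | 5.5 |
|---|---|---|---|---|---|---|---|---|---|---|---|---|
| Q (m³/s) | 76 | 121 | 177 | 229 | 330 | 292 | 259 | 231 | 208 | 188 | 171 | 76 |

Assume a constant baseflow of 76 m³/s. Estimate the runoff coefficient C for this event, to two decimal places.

ΣQ_DR = 1446 m³/s; V = ΣQ_DR·Δt = 2.603 × 10^6 m³.
Runoff depth d = V / A = 18.33 mm.
C = d / P = 18.33 / 62 = 0.30.

C ≈ 0.30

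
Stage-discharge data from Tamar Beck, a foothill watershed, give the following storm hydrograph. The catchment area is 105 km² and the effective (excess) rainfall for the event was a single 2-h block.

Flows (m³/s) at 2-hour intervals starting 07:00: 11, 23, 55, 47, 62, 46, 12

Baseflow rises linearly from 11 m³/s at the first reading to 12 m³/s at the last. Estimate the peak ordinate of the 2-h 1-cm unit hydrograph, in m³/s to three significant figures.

Direct runoff: 0.00, 11.83, 43.67, 35.50, 50.33, 34.17, 0.00 m³/s; ΣQ_DR = 175.5 m³/s, peak = 50.33 m³/s.
Runoff depth d = ΣQ_DR·Δt / A = 175.5 × 7200 / (105 km²) = 12.03 mm.
The 1-cm UH is the DRH scaled by (10 mm)/d, so U_p = 50.33 × 10/12.03 = 41.8 m³/s.

U_p ≈ 41.8 m³/s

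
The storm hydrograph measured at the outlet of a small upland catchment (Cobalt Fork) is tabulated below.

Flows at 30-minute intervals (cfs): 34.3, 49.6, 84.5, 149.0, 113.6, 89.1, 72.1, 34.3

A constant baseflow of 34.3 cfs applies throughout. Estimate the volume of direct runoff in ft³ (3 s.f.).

V ≈ 6.34 × 10^5 ft³

Direct-runoff ordinates (Q − Q_b): 0.0, 15.3, 50.2, 114.7, 79.3, 54.8, 37.8, 0.0 cfs.
ΣQ_DR = 352.1 cfs.
With Δt = 0.5 h = 1800 s, V = ΣQ_DR · Δt = 352.1 × 1800 = 6.34 × 10^5 ft³.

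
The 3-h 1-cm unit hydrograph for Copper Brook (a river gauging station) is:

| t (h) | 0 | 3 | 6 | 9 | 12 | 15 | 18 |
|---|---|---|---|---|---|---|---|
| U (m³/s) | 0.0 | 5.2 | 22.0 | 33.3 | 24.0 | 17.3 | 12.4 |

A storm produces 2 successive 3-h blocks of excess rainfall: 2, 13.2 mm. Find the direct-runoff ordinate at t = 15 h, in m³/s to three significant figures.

By discrete convolution, Q_j = Σ (P_i / 10 mm) · U_{j−i}.
At t = 15 h (j=5): Q = (2/10)·17.3 + (13.2/10)·24.0 = 35.1 m³/s.

Q ≈ 35.1 m³/s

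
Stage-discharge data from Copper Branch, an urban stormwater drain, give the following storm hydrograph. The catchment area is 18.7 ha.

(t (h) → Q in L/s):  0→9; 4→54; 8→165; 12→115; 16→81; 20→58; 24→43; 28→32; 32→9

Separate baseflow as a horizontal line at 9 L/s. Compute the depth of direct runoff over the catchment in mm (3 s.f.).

Direct runoff: 0.0, 45.0, 156.0, 106.0, 72.0, 49.0, 34.0, 23.0, 0.0 L/s; ΣQ_DR = 485.0 L/s.
V = ΣQ_DR · Δt = 485.0 × 14400 s = 6.984 × 10^6 L.
Over A = 18.7 ha, depth = V / A = 37.3 mm.

d ≈ 37.3 mm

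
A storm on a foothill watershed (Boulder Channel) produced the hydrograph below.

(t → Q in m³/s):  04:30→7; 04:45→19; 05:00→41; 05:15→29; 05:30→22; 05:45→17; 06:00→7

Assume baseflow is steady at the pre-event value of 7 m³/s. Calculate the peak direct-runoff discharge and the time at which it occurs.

Q_p = 34.0 m³/s at t = 05:00

Subtracting baseflow gives direct-runoff ordinates: 0.0, 12.0, 34.0, 22.0, 15.0, 10.0, 0.0 m³/s.
The maximum is 34.0 m³/s, occurring at the reading for t = 05:00.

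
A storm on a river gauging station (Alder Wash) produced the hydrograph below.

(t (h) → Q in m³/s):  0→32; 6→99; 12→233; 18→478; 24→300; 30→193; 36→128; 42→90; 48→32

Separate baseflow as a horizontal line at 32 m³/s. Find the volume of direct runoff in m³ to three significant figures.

V ≈ 2.80 × 10^7 m³

Direct-runoff ordinates (Q − Q_b): 0.0, 67.0, 201.0, 446.0, 268.0, 161.0, 96.0, 58.0, 0.0 m³/s.
ΣQ_DR = 1297 m³/s.
With Δt = 6 h = 21600 s, V = ΣQ_DR · Δt = 1297 × 21600 = 2.80 × 10^7 m³.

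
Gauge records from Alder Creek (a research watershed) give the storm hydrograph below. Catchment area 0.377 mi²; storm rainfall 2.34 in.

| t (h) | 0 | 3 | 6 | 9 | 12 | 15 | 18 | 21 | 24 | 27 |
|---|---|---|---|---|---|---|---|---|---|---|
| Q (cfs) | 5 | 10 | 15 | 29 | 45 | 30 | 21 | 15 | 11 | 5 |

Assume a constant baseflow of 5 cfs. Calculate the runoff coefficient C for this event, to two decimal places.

C ≈ 0.72

ΣQ_DR = 136.0 cfs; V = ΣQ_DR·Δt = 1.469 × 10^6 ft³.
Runoff depth d = V / A = 1.677 in.
C = d / P = 1.677 / 2.34 = 0.72.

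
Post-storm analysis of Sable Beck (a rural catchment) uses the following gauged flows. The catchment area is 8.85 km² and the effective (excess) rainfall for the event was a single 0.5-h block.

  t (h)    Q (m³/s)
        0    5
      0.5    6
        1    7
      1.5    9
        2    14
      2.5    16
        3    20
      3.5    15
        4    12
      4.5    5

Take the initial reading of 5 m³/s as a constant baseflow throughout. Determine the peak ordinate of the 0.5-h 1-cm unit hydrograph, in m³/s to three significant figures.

Direct runoff: 0.0, 1.0, 2.0, 4.0, 9.0, 11.0, 15.0, 10.0, 7.0, 0.0 m³/s; ΣQ_DR = 59.00 m³/s, peak = 15.0 m³/s.
Runoff depth d = ΣQ_DR·Δt / A = 59.00 × 1800 / (8.85 km²) = 12.00 mm.
The 1-cm UH is the DRH scaled by (10 mm)/d, so U_p = 15.0 × 10/12.00 = 12.5 m³/s.

U_p ≈ 12.5 m³/s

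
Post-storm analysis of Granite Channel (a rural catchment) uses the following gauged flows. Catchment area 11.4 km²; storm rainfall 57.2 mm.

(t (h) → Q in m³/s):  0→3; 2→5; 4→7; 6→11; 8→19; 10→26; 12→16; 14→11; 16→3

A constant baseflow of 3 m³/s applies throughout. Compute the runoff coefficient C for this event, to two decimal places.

ΣQ_DR = 74.00 m³/s; V = ΣQ_DR·Δt = 5.328 × 10^5 m³.
Runoff depth d = V / A = 46.74 mm.
C = d / P = 46.74 / 57.2 = 0.82.

C ≈ 0.82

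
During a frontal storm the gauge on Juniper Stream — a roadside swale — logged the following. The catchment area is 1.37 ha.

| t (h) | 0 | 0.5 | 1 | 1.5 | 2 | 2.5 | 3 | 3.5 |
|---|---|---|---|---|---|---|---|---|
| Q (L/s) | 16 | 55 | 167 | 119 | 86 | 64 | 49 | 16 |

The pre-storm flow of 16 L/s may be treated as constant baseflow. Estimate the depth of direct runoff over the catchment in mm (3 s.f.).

Direct runoff: 0.0, 39.0, 151.0, 103.0, 70.0, 48.0, 33.0, 0.0 L/s; ΣQ_DR = 444.0 L/s.
V = ΣQ_DR · Δt = 444.0 × 1800 s = 7.992 × 10^5 L.
Over A = 1.37 ha, depth = V / A = 58.3 mm.

d ≈ 58.3 mm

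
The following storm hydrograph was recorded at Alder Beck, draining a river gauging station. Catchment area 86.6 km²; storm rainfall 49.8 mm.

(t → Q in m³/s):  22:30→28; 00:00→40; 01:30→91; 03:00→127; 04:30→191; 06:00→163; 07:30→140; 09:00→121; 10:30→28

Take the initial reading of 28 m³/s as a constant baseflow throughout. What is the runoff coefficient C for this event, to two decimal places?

ΣQ_DR = 677.0 m³/s; V = ΣQ_DR·Δt = 3.656 × 10^6 m³.
Runoff depth d = V / A = 42.21 mm.
C = d / P = 42.21 / 49.8 = 0.85.

C ≈ 0.85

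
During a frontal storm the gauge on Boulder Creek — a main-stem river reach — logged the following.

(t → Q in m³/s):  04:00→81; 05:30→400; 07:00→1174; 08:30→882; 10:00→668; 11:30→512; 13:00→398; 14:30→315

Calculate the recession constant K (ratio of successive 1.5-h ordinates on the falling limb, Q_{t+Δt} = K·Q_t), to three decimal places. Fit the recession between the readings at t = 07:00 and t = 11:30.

K ≈ 0.758

Using the recession-limb readings at t = 07:00 and t = 11:30: Q falls from 1174 to 512 m³/s over 3 intervals.
K = (Q₂/Q₁)^(1/3) = (512/1174)^(1/3) = 0.758.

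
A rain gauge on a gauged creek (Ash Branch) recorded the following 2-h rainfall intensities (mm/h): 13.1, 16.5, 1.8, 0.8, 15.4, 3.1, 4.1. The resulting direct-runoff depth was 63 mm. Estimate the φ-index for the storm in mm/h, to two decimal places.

Only the 3 blocks with intensity above φ contribute runoff: 13.1, 16.5, 15.4 mm/h.
Σ(I−φ)·Δt = d  ⇒  (13.1+16.5+15.4 − 3φ)·2 = 63
φ = (45.00 − 63/2) / 3 = 4.50 mm/h.

φ ≈ 4.50 mm/h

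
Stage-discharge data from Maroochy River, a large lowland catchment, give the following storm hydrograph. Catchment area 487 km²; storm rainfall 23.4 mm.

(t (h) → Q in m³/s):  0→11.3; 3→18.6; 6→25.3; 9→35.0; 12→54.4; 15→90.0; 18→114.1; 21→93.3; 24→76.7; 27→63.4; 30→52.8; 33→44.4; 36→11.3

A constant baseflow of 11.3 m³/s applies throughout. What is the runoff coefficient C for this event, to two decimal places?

ΣQ_DR = 543.7 m³/s; V = ΣQ_DR·Δt = 5.872 × 10^6 m³.
Runoff depth d = V / A = 12.06 mm.
C = d / P = 12.06 / 23.4 = 0.52.

C ≈ 0.52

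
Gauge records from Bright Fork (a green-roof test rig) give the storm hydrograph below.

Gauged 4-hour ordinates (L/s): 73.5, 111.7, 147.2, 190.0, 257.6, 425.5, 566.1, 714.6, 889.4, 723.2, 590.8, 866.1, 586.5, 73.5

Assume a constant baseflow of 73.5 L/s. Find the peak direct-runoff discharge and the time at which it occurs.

Subtracting baseflow gives direct-runoff ordinates: 0.0, 38.2, 73.7, 116.5, 184.1, 352.0, 492.6, 641.1, 815.9, 649.7, 517.3, 792.6, 513.0, 0.0 L/s.
The maximum is 815.9 L/s, occurring at the reading for t = 32 h.

Q_p = 815.9 L/s at t = 32 h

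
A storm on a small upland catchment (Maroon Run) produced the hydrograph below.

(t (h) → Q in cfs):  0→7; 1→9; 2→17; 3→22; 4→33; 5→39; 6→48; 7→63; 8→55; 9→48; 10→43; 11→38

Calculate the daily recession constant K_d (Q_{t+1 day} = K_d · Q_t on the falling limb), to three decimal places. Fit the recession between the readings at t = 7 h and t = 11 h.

K_d ≈ 0.048

Between t = 7 h and t = 11 h the flow falls from 63 to 38 cfs over 4×1 h = 4 h.
Per-interval ratio K = (38/63)^(1/4) = 0.8813; K_d = K^(24/1) = 0.048.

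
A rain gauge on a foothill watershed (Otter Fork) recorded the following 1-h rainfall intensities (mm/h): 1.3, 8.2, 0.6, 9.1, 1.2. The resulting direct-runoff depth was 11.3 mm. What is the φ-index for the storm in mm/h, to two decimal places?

Only the 2 blocks with intensity above φ contribute runoff: 8.2, 9.1 mm/h.
Σ(I−φ)·Δt = d  ⇒  (8.2+9.1 − 2φ)·1 = 11.3
φ = (17.30 − 11.3/1) / 2 = 3.00 mm/h.

φ ≈ 3.00 mm/h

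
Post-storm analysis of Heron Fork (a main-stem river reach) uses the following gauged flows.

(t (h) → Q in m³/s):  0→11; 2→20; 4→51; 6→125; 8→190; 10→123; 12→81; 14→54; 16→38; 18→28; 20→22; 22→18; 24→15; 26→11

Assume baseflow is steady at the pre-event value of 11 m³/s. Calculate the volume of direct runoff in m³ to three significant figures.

Direct-runoff ordinates (Q − Q_b): 0.0, 9.0, 40.0, 114.0, 179.0, 112.0, 70.0, 43.0, 27.0, 17.0, 11.0, 7.0, 4.0, 0.0 m³/s.
ΣQ_DR = 633.0 m³/s.
With Δt = 2 h = 7200 s, V = ΣQ_DR · Δt = 633.0 × 7200 = 4.56 × 10^6 m³.

V ≈ 4.56 × 10^6 m³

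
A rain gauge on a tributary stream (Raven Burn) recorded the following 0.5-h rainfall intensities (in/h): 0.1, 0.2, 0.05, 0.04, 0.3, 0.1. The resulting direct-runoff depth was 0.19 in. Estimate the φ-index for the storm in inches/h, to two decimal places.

φ ≈ 0.08 in/h

Only the 4 blocks with intensity above φ contribute runoff: 0.1, 0.2, 0.3, 0.1 in/h.
Σ(I−φ)·Δt = d  ⇒  (0.1+0.2+0.3+0.1 − 4φ)·0.5 = 0.19
φ = (0.7000 − 0.19/0.5) / 4 = 0.08 in/h.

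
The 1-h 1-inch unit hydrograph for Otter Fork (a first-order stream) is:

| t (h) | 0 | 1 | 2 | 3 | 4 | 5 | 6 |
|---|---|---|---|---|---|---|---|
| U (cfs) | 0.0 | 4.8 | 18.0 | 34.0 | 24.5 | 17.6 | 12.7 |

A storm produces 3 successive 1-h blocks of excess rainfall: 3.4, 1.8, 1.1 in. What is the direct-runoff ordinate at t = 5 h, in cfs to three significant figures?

Q ≈ 141 cfs

By discrete convolution, Q_j = Σ (P_i / 1 in) · U_{j−i}.
At t = 5 h (j=5): Q = (3.4/1)·17.6 + (1.8/1)·24.5 + (1.1/1)·34.0 = 141 cfs.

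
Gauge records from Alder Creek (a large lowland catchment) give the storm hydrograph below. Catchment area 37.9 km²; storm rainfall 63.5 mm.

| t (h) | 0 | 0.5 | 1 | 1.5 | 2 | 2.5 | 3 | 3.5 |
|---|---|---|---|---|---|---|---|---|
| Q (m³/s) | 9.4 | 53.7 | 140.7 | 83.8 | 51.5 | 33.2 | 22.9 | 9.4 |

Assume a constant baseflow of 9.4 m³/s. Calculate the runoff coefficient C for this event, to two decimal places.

C ≈ 0.25

ΣQ_DR = 329.4 m³/s; V = ΣQ_DR·Δt = 5.929 × 10^5 m³.
Runoff depth d = V / A = 15.64 mm.
C = d / P = 15.64 / 63.5 = 0.25.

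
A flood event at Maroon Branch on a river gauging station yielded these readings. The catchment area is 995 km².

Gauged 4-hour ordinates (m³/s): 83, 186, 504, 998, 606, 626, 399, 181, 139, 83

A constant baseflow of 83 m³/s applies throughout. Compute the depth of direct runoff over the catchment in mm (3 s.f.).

d ≈ 43.1 mm

Direct runoff: 0.0, 103.0, 421.0, 915.0, 523.0, 543.0, 316.0, 98.0, 56.0, 0.0 m³/s; ΣQ_DR = 2975 m³/s.
V = ΣQ_DR · Δt = 2975 × 14400 s = 4.284 × 10^7 m³.
Over A = 995 km², depth = V / A = 43.1 mm.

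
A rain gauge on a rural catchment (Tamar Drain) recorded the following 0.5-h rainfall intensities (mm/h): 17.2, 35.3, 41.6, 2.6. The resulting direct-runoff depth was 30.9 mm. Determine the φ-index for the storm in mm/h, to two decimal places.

φ ≈ 10.77 mm/h

Only the 3 blocks with intensity above φ contribute runoff: 17.2, 35.3, 41.6 mm/h.
Σ(I−φ)·Δt = d  ⇒  (17.2+35.3+41.6 − 3φ)·0.5 = 30.9
φ = (94.10 − 30.9/0.5) / 3 = 10.77 mm/h.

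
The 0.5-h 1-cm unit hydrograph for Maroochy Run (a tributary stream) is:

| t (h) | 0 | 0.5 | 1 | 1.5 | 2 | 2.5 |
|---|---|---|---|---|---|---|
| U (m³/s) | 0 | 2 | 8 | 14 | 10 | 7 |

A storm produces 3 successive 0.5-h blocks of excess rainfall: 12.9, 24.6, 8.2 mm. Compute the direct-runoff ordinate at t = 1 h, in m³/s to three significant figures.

Q ≈ 15.2 m³/s

By discrete convolution, Q_j = Σ (P_i / 10 mm) · U_{j−i}.
At t = 1 h (j=2): Q = (12.9/10)·8 + (24.6/10)·2 + (8.2/10)·0 = 15.2 m³/s.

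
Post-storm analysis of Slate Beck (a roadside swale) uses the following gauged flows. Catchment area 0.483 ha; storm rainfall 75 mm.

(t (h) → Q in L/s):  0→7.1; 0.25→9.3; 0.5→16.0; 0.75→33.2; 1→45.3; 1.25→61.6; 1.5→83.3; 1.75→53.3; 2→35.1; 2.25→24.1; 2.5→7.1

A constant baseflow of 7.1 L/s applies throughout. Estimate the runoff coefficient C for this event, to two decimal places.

ΣQ_DR = 297.3 L/s; V = ΣQ_DR·Δt = 2.676 × 10^5 L.
Runoff depth d = V / A = 55.40 mm.
C = d / P = 55.40 / 75 = 0.74.

C ≈ 0.74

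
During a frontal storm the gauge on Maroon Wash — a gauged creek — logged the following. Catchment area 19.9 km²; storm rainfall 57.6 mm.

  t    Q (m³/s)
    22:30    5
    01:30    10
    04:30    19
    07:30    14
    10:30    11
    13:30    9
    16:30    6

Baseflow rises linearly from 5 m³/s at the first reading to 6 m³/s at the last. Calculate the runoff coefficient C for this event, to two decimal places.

C ≈ 0.33

ΣQ_DR = 35.50 m³/s; V = ΣQ_DR·Δt = 3.834 × 10^5 m³.
Runoff depth d = V / A = 19.27 mm.
C = d / P = 19.27 / 57.6 = 0.33.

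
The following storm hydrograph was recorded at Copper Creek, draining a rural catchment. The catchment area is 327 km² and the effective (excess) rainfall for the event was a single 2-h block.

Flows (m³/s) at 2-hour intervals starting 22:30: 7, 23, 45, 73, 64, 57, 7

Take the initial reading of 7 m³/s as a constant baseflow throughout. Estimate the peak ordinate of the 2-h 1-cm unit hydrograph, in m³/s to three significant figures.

Direct runoff: 0.0, 16.0, 38.0, 66.0, 57.0, 50.0, 0.0 m³/s; ΣQ_DR = 227.0 m³/s, peak = 66.0 m³/s.
Runoff depth d = ΣQ_DR·Δt / A = 227.0 × 7200 / (327 km²) = 4.998 mm.
The 1-cm UH is the DRH scaled by (10 mm)/d, so U_p = 66.0 × 10/4.998 = 132 m³/s.

U_p ≈ 132 m³/s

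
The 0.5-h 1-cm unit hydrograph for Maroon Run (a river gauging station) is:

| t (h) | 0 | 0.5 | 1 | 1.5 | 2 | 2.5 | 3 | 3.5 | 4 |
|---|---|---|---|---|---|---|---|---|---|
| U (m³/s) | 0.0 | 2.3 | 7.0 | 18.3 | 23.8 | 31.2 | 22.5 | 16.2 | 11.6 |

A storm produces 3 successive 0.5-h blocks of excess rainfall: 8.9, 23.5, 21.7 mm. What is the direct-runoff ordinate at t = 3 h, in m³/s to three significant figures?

Q ≈ 145 m³/s

By discrete convolution, Q_j = Σ (P_i / 10 mm) · U_{j−i}.
At t = 3 h (j=6): Q = (8.9/10)·22.5 + (23.5/10)·31.2 + (21.7/10)·23.8 = 145 m³/s.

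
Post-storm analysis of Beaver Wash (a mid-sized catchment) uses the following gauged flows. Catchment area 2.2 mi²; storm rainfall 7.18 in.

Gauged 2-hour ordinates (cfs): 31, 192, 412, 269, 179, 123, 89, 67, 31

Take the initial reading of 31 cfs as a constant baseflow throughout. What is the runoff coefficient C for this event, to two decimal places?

ΣQ_DR = 1114 cfs; V = ΣQ_DR·Δt = 8.021 × 10^6 ft³.
Runoff depth d = V / A = 1.569 in.
C = d / P = 1.569 / 7.18 = 0.22.

C ≈ 0.22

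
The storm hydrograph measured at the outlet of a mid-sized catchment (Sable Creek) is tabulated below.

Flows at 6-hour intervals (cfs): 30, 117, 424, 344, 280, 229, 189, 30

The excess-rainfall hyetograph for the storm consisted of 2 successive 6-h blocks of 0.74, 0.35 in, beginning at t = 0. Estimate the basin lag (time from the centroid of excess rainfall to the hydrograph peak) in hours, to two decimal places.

Centroid of excess rainfall: t_c = Σ P_i·t̄_i / ΣP_i = 4.9266 h (block centres at 3, 9 h).
Hydrograph peak occurs at t = 12 h, so basin lag t_L = 12 − 4.9266 = 7.07 h.

t_L ≈ 7.07 h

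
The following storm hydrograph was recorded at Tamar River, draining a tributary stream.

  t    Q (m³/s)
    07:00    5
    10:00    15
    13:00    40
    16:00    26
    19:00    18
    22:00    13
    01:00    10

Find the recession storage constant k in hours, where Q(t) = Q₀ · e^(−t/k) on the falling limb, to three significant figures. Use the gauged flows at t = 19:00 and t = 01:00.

k ≈ 10.2 h

On the falling limb, Q drops from 18 to 10 m³/s between t = 19:00 and t = 01:00 (Δt = 6 h).
k = −Δt / ln(Q₂/Q₁) = −6 / ln(10/18) = 10.2 h.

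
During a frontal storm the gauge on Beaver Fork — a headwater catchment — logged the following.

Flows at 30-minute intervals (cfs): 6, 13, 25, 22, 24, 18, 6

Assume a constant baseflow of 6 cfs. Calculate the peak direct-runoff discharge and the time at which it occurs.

Subtracting baseflow gives direct-runoff ordinates: 0.0, 7.0, 19.0, 16.0, 18.0, 12.0, 0.0 cfs.
The maximum is 19.0 cfs, occurring at the reading for t = 1 h.

Q_p = 19.0 cfs at t = 1 h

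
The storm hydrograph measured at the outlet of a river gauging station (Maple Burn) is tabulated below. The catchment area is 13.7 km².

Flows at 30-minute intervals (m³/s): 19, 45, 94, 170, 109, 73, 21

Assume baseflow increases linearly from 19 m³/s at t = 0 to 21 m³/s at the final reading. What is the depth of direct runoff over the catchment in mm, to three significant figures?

d ≈ 51.4 mm

Direct runoff: 0.00, 25.67, 74.33, 150.00, 88.67, 52.33, 0.00 m³/s; ΣQ_DR = 391.0 m³/s.
V = ΣQ_DR · Δt = 391.0 × 1800 s = 7.038 × 10^5 m³.
Over A = 13.7 km², depth = V / A = 51.4 mm.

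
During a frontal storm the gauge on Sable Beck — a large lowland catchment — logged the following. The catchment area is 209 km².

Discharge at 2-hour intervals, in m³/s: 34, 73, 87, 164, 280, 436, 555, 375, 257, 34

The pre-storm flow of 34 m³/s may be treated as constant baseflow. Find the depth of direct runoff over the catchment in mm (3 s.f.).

d ≈ 67.3 mm

Direct runoff: 0.0, 39.0, 53.0, 130.0, 246.0, 402.0, 521.0, 341.0, 223.0, 0.0 m³/s; ΣQ_DR = 1955 m³/s.
V = ΣQ_DR · Δt = 1955 × 7200 s = 1.408 × 10^7 m³.
Over A = 209 km², depth = V / A = 67.3 mm.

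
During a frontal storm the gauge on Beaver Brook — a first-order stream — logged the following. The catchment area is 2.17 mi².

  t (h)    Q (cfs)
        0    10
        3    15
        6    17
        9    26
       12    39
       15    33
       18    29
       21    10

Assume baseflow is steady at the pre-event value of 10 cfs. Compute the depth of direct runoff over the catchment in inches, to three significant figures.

d ≈ 0.212 in

Direct runoff: 0.0, 5.0, 7.0, 16.0, 29.0, 23.0, 19.0, 0.0 cfs; ΣQ_DR = 99.00 cfs.
V = ΣQ_DR · Δt = 99.00 × 10800 s = 1.069 × 10^6 ft³.
Over A = 2.17 mi², depth = V / A = 0.212 in.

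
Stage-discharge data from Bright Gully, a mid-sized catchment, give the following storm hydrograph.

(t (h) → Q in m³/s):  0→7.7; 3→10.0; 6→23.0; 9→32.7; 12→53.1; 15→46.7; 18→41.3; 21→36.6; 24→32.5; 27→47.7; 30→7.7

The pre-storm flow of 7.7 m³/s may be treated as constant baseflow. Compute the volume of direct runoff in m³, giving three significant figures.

Direct-runoff ordinates (Q − Q_b): 0.0, 2.3, 15.3, 25.0, 45.4, 39.0, 33.6, 28.9, 24.8, 40.0, 0.0 m³/s.
ΣQ_DR = 254.3 m³/s.
With Δt = 3 h = 10800 s, V = ΣQ_DR · Δt = 254.3 × 10800 = 2.75 × 10^6 m³.

V ≈ 2.75 × 10^6 m³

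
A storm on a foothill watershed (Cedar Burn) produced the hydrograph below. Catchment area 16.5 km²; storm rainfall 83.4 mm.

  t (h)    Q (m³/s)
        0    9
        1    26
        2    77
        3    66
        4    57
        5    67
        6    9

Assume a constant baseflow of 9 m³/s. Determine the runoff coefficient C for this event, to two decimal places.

C ≈ 0.65

ΣQ_DR = 248.0 m³/s; V = ΣQ_DR·Δt = 8.928 × 10^5 m³.
Runoff depth d = V / A = 54.11 mm.
C = d / P = 54.11 / 83.4 = 0.65.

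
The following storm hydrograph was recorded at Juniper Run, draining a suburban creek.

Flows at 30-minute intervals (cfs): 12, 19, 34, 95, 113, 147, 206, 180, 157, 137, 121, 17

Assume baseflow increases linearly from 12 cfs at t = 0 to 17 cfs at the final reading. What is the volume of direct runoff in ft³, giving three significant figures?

V ≈ 1.92 × 10^6 ft³

Direct-runoff ordinates (Q − Q_b): 0.00, 6.55, 21.09, 81.64, 99.18, 132.73, 191.27, 164.82, 141.36, 120.91, 104.45, 0.00 cfs.
ΣQ_DR = 1064 cfs.
With Δt = 0.5 h = 1800 s, V = ΣQ_DR · Δt = 1064 × 1800 = 1.92 × 10^6 ft³.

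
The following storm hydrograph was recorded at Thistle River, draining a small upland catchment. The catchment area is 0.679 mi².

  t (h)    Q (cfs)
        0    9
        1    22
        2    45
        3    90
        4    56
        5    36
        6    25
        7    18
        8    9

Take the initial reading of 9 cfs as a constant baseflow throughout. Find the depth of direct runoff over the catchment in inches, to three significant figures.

d ≈ 0.523 in

Direct runoff: 0.0, 13.0, 36.0, 81.0, 47.0, 27.0, 16.0, 9.0, 0.0 cfs; ΣQ_DR = 229.0 cfs.
V = ΣQ_DR · Δt = 229.0 × 3600 s = 8.244 × 10^5 ft³.
Over A = 0.679 mi², depth = V / A = 0.523 in.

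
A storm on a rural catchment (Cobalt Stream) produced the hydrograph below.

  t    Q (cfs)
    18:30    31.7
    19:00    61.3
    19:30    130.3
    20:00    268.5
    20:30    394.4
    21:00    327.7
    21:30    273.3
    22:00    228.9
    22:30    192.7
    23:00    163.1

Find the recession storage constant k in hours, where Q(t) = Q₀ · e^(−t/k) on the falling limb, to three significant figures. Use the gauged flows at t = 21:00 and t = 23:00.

On the falling limb, Q drops from 327.7 to 163.1 cfs between t = 21:00 and t = 23:00 (Δt = 2 h).
k = −Δt / ln(Q₂/Q₁) = −2 / ln(163.1/327.7) = 2.87 h.

k ≈ 2.87 h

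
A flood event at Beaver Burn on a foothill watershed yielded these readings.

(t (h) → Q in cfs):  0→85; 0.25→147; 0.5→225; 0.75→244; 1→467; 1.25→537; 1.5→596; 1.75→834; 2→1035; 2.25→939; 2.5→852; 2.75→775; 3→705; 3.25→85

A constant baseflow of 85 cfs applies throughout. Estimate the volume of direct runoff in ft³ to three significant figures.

Direct-runoff ordinates (Q − Q_b): 0.0, 62.0, 140.0, 159.0, 382.0, 452.0, 511.0, 749.0, 950.0, 854.0, 767.0, 690.0, 620.0, 0.0 cfs.
ΣQ_DR = 6336 cfs.
With Δt = 0.25 h = 900 s, V = ΣQ_DR · Δt = 6336 × 900 = 5.70 × 10^6 ft³.

V ≈ 5.70 × 10^6 ft³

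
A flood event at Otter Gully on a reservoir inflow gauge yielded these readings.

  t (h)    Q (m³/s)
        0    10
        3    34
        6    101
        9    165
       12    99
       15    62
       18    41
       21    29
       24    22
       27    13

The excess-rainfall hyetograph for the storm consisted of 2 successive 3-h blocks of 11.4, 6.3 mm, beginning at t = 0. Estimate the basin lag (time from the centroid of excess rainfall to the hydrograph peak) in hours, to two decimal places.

t_L ≈ 6.43 h

Centroid of excess rainfall: t_c = Σ P_i·t̄_i / ΣP_i = 2.5678 h (block centres at 1.5, 4.5 h).
Hydrograph peak occurs at t = 9 h, so basin lag t_L = 9 − 2.5678 = 6.43 h.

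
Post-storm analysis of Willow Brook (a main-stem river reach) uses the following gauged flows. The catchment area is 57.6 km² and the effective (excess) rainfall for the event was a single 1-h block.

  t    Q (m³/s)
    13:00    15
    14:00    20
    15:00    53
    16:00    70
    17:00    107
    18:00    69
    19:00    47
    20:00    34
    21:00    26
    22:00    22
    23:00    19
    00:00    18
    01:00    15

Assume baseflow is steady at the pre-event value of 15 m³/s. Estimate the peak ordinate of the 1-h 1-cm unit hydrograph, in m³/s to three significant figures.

U_p ≈ 46.0 m³/s

Direct runoff: 0.0, 5.0, 38.0, 55.0, 92.0, 54.0, 32.0, 19.0, 11.0, 7.0, 4.0, 3.0, 0.0 m³/s; ΣQ_DR = 320.0 m³/s, peak = 92.0 m³/s.
Runoff depth d = ΣQ_DR·Δt / A = 320.0 × 3600 / (57.6 km²) = 20.00 mm.
The 1-cm UH is the DRH scaled by (10 mm)/d, so U_p = 92.0 × 10/20.00 = 46.0 m³/s.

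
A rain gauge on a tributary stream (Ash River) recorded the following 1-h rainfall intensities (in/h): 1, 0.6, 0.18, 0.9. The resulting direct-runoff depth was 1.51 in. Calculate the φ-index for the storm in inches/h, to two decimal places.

φ ≈ 0.33 in/h

Only the 3 blocks with intensity above φ contribute runoff: 1, 0.6, 0.9 in/h.
Σ(I−φ)·Δt = d  ⇒  (1+0.6+0.9 − 3φ)·1 = 1.51
φ = (2.500 − 1.51/1) / 3 = 0.33 in/h.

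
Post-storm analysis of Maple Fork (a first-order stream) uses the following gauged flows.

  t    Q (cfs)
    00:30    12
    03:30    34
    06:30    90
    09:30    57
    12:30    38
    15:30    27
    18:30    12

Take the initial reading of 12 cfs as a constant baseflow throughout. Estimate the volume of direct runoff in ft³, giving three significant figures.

Direct-runoff ordinates (Q − Q_b): 0.0, 22.0, 78.0, 45.0, 26.0, 15.0, 0.0 cfs.
ΣQ_DR = 186.0 cfs.
With Δt = 3 h = 10800 s, V = ΣQ_DR · Δt = 186.0 × 10800 = 2.01 × 10^6 ft³.

V ≈ 2.01 × 10^6 ft³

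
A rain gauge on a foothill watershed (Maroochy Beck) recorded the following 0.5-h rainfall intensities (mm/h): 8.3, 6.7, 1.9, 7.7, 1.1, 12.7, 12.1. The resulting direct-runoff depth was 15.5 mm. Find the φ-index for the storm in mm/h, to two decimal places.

Only the 5 blocks with intensity above φ contribute runoff: 8.3, 6.7, 7.7, 12.7, 12.1 mm/h.
Σ(I−φ)·Δt = d  ⇒  (8.3+6.7+7.7+12.7+12.1 − 5φ)·0.5 = 15.5
φ = (47.50 − 15.5/0.5) / 5 = 3.30 mm/h.

φ ≈ 3.30 mm/h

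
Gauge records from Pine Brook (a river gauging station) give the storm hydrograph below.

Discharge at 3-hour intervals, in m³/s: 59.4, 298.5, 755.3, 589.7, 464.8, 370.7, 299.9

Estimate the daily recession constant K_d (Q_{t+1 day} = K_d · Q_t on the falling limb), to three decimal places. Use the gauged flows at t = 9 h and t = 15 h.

K_d ≈ 0.156

Between t = 9 h and t = 15 h the flow falls from 589.7 to 370.7 m³/s over 2×3 h = 6 h.
Per-interval ratio K = (370.7/589.7)^(1/2) = 0.7929; K_d = K^(24/3) = 0.156.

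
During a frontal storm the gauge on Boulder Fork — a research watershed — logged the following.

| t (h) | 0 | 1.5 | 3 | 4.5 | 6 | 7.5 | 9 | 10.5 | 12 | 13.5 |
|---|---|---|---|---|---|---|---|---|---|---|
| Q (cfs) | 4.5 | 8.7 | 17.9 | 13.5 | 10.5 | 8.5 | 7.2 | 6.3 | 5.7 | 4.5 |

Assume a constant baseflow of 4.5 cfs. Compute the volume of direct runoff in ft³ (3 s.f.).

V ≈ 2.28 × 10^5 ft³

Direct-runoff ordinates (Q − Q_b): 0.0, 4.2, 13.4, 9.0, 6.0, 4.0, 2.7, 1.8, 1.2, 0.0 cfs.
ΣQ_DR = 42.30 cfs.
With Δt = 1.5 h = 5400 s, V = ΣQ_DR · Δt = 42.30 × 5400 = 2.28 × 10^5 ft³.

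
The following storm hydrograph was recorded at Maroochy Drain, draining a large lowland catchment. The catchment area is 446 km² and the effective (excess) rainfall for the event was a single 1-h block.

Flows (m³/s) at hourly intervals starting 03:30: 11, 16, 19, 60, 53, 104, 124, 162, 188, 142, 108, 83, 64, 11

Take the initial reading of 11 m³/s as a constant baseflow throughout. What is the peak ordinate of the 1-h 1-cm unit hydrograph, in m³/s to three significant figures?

U_p ≈ 221 m³/s

Direct runoff: 0.0, 5.0, 8.0, 49.0, 42.0, 93.0, 113.0, 151.0, 177.0, 131.0, 97.0, 72.0, 53.0, 0.0 m³/s; ΣQ_DR = 991.0 m³/s, peak = 177.0 m³/s.
Runoff depth d = ΣQ_DR·Δt / A = 991.0 × 3600 / (446 km²) = 7.999 mm.
The 1-cm UH is the DRH scaled by (10 mm)/d, so U_p = 177.0 × 10/7.999 = 221 m³/s.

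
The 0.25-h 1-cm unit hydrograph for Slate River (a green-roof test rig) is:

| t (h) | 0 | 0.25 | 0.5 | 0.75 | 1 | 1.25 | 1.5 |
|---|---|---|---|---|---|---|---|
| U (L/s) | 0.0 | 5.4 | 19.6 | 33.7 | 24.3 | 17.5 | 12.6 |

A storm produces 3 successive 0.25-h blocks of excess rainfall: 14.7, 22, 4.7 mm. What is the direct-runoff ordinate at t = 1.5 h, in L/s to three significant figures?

By discrete convolution, Q_j = Σ (P_i / 10 mm) · U_{j−i}.
At t = 1.5 h (j=6): Q = (14.7/10)·12.6 + (22/10)·17.5 + (4.7/10)·24.3 = 68.4 L/s.

Q ≈ 68.4 L/s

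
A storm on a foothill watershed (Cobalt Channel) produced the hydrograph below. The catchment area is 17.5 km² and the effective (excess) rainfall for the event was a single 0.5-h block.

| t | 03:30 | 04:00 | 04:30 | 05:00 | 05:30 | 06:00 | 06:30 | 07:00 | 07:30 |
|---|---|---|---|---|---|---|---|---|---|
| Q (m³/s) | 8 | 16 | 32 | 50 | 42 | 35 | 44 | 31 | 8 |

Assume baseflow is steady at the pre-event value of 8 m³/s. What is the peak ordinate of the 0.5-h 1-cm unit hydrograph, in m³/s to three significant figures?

U_p ≈ 21.0 m³/s

Direct runoff: 0.0, 8.0, 24.0, 42.0, 34.0, 27.0, 36.0, 23.0, 0.0 m³/s; ΣQ_DR = 194.0 m³/s, peak = 42.0 m³/s.
Runoff depth d = ΣQ_DR·Δt / A = 194.0 × 1800 / (17.5 km²) = 19.95 mm.
The 1-cm UH is the DRH scaled by (10 mm)/d, so U_p = 42.0 × 10/19.95 = 21.0 m³/s.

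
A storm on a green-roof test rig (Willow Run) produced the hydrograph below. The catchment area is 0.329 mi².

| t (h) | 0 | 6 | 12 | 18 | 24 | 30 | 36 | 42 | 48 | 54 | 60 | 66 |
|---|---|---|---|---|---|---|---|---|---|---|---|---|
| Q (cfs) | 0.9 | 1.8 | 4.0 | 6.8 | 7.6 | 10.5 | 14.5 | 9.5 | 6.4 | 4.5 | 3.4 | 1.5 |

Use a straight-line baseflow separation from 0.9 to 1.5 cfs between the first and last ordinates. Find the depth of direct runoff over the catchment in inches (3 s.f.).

Direct runoff: 0.00, 0.85, 2.99, 5.74, 6.48, 9.33, 13.27, 8.22, 5.06, 3.11, 1.95, 0.00 cfs; ΣQ_DR = 57.00 cfs.
V = ΣQ_DR · Δt = 57.00 × 21600 s = 1.231 × 10^6 ft³.
Over A = 0.329 mi², depth = V / A = 1.61 in.

d ≈ 1.61 in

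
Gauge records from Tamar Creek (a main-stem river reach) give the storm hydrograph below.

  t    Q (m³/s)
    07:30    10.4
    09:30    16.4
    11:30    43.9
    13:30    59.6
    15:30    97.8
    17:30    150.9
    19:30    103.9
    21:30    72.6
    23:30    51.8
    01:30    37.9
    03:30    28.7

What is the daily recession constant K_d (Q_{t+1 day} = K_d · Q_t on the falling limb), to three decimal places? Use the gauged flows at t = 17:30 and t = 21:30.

Between t = 17:30 and t = 21:30 the flow falls from 150.9 to 72.6 m³/s over 2×2 h = 4 h.
Per-interval ratio K = (72.6/150.9)^(1/2) = 0.6936; K_d = K^(24/2) = 0.012.

K_d ≈ 0.012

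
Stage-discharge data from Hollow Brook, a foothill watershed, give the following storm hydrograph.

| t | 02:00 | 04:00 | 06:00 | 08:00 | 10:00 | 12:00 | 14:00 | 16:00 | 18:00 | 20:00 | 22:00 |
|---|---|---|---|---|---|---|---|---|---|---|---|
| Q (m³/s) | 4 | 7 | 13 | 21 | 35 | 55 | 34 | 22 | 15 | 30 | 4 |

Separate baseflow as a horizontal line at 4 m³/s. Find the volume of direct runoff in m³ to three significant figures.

V ≈ 1.41 × 10^6 m³

Direct-runoff ordinates (Q − Q_b): 0.0, 3.0, 9.0, 17.0, 31.0, 51.0, 30.0, 18.0, 11.0, 26.0, 0.0 m³/s.
ΣQ_DR = 196.0 m³/s.
With Δt = 2 h = 7200 s, V = ΣQ_DR · Δt = 196.0 × 7200 = 1.41 × 10^6 m³.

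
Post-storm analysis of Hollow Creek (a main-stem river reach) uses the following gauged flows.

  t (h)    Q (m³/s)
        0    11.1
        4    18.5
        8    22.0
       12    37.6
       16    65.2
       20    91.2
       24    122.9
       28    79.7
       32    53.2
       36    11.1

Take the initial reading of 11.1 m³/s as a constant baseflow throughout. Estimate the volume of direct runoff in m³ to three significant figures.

Direct-runoff ordinates (Q − Q_b): 0.0, 7.4, 10.9, 26.5, 54.1, 80.1, 111.8, 68.6, 42.1, 0.0 m³/s.
ΣQ_DR = 401.5 m³/s.
With Δt = 4 h = 14400 s, V = ΣQ_DR · Δt = 401.5 × 14400 = 5.78 × 10^6 m³.

V ≈ 5.78 × 10^6 m³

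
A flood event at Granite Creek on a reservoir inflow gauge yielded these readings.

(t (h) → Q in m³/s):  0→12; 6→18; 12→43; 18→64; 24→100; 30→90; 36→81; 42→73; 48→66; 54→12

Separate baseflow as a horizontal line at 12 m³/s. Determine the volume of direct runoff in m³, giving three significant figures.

V ≈ 9.48 × 10^6 m³

Direct-runoff ordinates (Q − Q_b): 0.0, 6.0, 31.0, 52.0, 88.0, 78.0, 69.0, 61.0, 54.0, 0.0 m³/s.
ΣQ_DR = 439.0 m³/s.
With Δt = 6 h = 21600 s, V = ΣQ_DR · Δt = 439.0 × 21600 = 9.48 × 10^6 m³.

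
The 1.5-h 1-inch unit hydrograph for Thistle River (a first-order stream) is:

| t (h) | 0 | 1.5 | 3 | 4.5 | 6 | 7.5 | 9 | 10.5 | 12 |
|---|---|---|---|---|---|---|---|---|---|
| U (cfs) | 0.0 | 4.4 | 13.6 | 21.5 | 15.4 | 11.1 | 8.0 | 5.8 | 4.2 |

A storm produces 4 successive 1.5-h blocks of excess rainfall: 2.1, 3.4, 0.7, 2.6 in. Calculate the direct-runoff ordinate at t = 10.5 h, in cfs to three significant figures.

By discrete convolution, Q_j = Σ (P_i / 1 in) · U_{j−i}.
At t = 10.5 h (j=7): Q = (2.1/1)·5.8 + (3.4/1)·8.0 + (0.7/1)·11.1 + (2.6/1)·15.4 = 87.2 cfs.

Q ≈ 87.2 cfs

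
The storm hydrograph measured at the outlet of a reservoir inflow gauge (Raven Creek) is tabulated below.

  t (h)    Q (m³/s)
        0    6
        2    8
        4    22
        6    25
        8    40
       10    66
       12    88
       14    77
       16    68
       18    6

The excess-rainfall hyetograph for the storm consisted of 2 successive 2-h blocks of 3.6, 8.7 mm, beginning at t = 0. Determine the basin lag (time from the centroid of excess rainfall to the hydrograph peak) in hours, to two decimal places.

Centroid of excess rainfall: t_c = Σ P_i·t̄_i / ΣP_i = 2.4146 h (block centres at 1, 3 h).
Hydrograph peak occurs at t = 12 h, so basin lag t_L = 12 − 2.4146 = 9.59 h.

t_L ≈ 9.59 h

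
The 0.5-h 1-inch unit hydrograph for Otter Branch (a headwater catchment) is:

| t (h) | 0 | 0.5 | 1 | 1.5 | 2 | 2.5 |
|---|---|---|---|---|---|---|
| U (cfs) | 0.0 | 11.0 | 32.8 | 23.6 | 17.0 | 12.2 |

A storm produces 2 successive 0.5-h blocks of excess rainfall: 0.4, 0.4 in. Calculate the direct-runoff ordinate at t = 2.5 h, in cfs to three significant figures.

Q ≈ 11.7 cfs

By discrete convolution, Q_j = Σ (P_i / 1 in) · U_{j−i}.
At t = 2.5 h (j=5): Q = (0.4/1)·12.2 + (0.4/1)·17.0 = 11.7 cfs.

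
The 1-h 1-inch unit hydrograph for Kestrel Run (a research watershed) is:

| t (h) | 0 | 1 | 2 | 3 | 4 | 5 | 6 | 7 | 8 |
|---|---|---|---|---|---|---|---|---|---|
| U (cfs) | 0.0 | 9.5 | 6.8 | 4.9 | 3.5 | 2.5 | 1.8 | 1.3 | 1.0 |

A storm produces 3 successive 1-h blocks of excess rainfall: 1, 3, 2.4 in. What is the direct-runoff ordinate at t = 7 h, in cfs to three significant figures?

By discrete convolution, Q_j = Σ (P_i / 1 in) · U_{j−i}.
At t = 7 h (j=7): Q = (1/1)·1.3 + (3/1)·1.8 + (2.4/1)·2.5 = 12.7 cfs.

Q ≈ 12.7 cfs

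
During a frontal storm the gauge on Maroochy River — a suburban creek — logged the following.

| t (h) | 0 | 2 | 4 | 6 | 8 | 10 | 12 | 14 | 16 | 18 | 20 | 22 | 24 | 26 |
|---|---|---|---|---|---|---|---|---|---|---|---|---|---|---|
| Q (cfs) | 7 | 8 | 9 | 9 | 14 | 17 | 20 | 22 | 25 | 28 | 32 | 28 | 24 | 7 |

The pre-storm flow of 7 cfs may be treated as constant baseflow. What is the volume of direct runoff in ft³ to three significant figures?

V ≈ 1.09 × 10^6 ft³

Direct-runoff ordinates (Q − Q_b): 0.0, 1.0, 2.0, 2.0, 7.0, 10.0, 13.0, 15.0, 18.0, 21.0, 25.0, 21.0, 17.0, 0.0 cfs.
ΣQ_DR = 152.0 cfs.
With Δt = 2 h = 7200 s, V = ΣQ_DR · Δt = 152.0 × 7200 = 1.09 × 10^6 ft³.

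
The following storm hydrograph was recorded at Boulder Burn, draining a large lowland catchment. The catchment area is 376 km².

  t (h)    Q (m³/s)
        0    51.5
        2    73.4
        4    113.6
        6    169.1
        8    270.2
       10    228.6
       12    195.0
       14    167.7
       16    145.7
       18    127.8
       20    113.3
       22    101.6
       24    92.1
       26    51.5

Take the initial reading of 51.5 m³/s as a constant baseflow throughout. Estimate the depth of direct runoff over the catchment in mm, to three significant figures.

Direct runoff: 0.0, 21.9, 62.1, 117.6, 218.7, 177.1, 143.5, 116.2, 94.2, 76.3, 61.8, 50.1, 40.6, 0.0 m³/s; ΣQ_DR = 1180 m³/s.
V = ΣQ_DR · Δt = 1180 × 7200 s = 8.497 × 10^6 m³.
Over A = 376 km², depth = V / A = 22.6 mm.

d ≈ 22.6 mm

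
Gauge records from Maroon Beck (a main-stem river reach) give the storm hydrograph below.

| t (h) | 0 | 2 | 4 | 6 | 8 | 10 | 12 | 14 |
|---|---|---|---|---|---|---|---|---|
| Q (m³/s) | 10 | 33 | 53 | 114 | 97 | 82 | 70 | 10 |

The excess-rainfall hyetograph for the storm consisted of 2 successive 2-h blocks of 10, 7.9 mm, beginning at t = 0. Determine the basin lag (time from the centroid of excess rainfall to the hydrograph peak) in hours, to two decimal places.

Centroid of excess rainfall: t_c = Σ P_i·t̄_i / ΣP_i = 1.8827 h (block centres at 1, 3 h).
Hydrograph peak occurs at t = 6 h, so basin lag t_L = 6 − 1.8827 = 4.12 h.

t_L ≈ 4.12 h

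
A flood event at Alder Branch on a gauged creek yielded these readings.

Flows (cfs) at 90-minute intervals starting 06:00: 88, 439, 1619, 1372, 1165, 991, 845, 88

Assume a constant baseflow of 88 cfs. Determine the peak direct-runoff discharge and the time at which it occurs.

Q_p = 1531.0 cfs at t = 09:00

Subtracting baseflow gives direct-runoff ordinates: 0.0, 351.0, 1531.0, 1284.0, 1077.0, 903.0, 757.0, 0.0 cfs.
The maximum is 1531.0 cfs, occurring at the reading for t = 09:00.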